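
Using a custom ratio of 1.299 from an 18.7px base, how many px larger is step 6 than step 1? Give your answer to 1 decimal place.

65.6px

Step 1: 18.7 × 1.299 = 24.291px
Step 6: 18.7 × 1.299⁶ = 89.846px
Difference: 89.846 − 24.291 = 65.555px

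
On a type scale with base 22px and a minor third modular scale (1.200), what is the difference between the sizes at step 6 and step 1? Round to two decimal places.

39.29px

Step 1: 22.0 × 1.200 = 26.4000px
Step 6: 22.0 × 1.200⁶ = 65.6916px
Difference: 65.6916 − 26.4000 = 39.2916px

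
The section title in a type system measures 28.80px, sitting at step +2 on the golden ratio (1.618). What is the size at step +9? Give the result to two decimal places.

836.07px

The gap is 9 − (2) = 7 steps, so the factor is 1.618^7.
28.80 × 1.618⁷ = 28.80 × 29.03017 ≈ 836.069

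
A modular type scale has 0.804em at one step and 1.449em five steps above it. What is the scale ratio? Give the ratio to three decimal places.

1.125

The ratio satisfies 0.804 × r⁵ = 1.449, so r = (1.449 / 0.804)^(1/5).
r = 1.8022^(1/5) ≈ 1.1250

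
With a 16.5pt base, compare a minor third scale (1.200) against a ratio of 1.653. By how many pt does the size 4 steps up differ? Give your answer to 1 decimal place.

Minor third: 16.5 × 1.200⁴ = 34.214pt
At 1.653: 16.5 × 1.653⁴ = 123.190pt
Difference: 123.190 − 34.214 = 88.976pt

89.0pt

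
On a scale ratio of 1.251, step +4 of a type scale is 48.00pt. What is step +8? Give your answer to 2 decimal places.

117.56pt

48.00 × 1.251⁴ = 48.00 × 2.44923 ≈ 117.563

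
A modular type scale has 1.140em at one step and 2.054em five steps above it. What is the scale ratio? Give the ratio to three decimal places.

1.125

The ratio satisfies 1.140 × r⁵ = 2.054, so r = (2.054 / 1.140)^(1/5).
r = 1.8018^(1/5) ≈ 1.1250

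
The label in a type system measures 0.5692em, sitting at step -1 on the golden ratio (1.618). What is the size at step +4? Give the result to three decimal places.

6.312em

0.5692 × 1.618⁵ = 0.5692 × 11.08901 ≈ 6.312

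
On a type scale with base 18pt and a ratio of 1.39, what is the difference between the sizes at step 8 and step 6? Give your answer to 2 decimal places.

121.01pt

Step 6: 18.0 × 1.39⁶ = 129.8259pt
Step 8: 18.0 × 1.39⁸ = 250.8366pt
Difference: 250.8366 − 129.8259 = 121.0107pt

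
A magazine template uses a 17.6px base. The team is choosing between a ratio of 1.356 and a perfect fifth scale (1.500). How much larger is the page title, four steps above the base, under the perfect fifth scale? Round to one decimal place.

At 1.356: 17.6 × 1.356⁴ = 59.505px
Perfect fifth: 17.6 × 1.500⁴ = 89.100px
Difference: 89.100 − 59.505 = 29.595px

29.6px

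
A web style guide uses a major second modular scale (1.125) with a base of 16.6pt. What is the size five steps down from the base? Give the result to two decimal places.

9.21pt

Each step on a modular scale multiplies by the ratio, so the size n steps from the base is base × ratioⁿ.
16.6 ÷ 1.125⁵ = 16.6 ÷ 1.80203 ≈ 9.21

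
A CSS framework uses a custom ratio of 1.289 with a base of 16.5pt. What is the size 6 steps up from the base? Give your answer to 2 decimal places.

16.5 × 1.289⁶ = 16.5 × 4.58688 ≈ 75.68

75.68pt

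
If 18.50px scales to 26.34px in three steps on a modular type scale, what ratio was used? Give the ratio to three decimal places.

1.125

The ratio satisfies 18.50 × r³ = 26.34, so r = (26.34 / 18.50)^(1/3).
r = 1.4238^(1/3) ≈ 1.1250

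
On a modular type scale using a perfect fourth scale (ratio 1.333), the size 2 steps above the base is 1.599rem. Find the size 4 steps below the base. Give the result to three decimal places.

1.599 ÷ 1.333⁶ = 1.599 ÷ 5.61023 ≈ 0.285

0.285rem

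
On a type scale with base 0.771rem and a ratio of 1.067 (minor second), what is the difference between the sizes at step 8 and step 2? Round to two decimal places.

0.42rem

Step 2: 0.771 × 1.067² = 0.8778rem
Step 8: 0.771 × 1.067⁸ = 1.2953rem
Difference: 1.2953 − 0.8778 = 0.4175rem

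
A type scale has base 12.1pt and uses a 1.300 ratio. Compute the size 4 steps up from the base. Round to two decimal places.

12.1 × 1.300⁴ = 12.1 × 2.85610 ≈ 34.56

34.56pt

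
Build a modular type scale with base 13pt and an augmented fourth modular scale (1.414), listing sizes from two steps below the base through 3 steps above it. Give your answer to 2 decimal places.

Step -2: 13.0 ÷ 1.414² = 6.50
Step -1: 13.0 ÷ 1.414 = 9.19
Step 0: 13pt
Step 1: 13.0 × 1.414 = 18.38
Step 2: 13.0 × 1.414² = 25.99
Step 3: 13.0 × 1.414³ = 36.75

6.50pt, 9.19pt, 13.00pt, 18.38pt, 25.99pt, 36.75pt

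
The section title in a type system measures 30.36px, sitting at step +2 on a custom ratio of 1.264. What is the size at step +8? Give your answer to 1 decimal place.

123.8px

The gap is 8 − (2) = 6 steps, so the factor is 1.264^6.
30.36 × 1.264⁶ = 30.36 × 4.07833 ≈ 123.818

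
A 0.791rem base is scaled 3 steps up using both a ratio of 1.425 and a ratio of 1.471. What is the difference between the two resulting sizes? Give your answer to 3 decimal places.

At 1.425: 0.791 × 1.425³ = 2.28887rem
At 1.471: 0.791 × 1.471³ = 2.51776rem
Difference: 2.51776 − 2.28887 = 0.22889rem

0.229rem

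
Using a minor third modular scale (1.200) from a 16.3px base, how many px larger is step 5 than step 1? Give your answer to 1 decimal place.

Step 1: 16.3 × 1.200 = 19.560px
Step 5: 16.3 × 1.200⁵ = 40.560px
Difference: 40.560 − 19.560 = 21.000px

21.0px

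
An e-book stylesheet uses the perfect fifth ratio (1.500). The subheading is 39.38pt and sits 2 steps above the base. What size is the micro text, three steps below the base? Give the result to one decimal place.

5.2pt

39.38 ÷ 1.500⁵ = 39.38 ÷ 7.59375 ≈ 5.186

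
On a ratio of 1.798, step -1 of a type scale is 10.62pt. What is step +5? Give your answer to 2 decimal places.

10.62 × 1.798⁶ = 10.62 × 33.78610 ≈ 358.808

358.81pt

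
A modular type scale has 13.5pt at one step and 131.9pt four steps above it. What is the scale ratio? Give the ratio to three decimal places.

1.768

The ratio satisfies 13.5 × r⁴ = 131.9, so r = (131.9 / 13.5)^(1/4).
r = 9.7704^(1/4) ≈ 1.7680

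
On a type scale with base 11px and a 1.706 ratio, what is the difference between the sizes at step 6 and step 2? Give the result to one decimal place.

Step 2: 11.0 × 1.706² = 32.015px
Step 6: 11.0 × 1.706⁶ = 271.186px
Difference: 271.186 − 32.015 = 239.171px

239.2px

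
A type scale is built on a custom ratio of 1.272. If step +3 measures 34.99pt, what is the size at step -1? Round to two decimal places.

The gap is -1 − (3) = -4 steps, so the factor is 1.272^-4.
34.99 ÷ 1.272⁴ = 34.99 ÷ 2.61787 ≈ 13.366

13.37pt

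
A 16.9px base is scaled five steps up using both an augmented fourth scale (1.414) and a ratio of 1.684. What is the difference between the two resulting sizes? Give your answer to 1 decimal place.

133.3px

Augmented fourth: 16.9 × 1.414⁵ = 95.529px
At 1.684: 16.9 × 1.684⁵ = 228.874px
Difference: 228.874 − 95.529 = 133.345px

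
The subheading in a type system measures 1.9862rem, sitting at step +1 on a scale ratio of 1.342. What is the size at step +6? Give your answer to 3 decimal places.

8.645rem

1.9862 × 1.342⁵ = 1.9862 × 4.35274 ≈ 8.645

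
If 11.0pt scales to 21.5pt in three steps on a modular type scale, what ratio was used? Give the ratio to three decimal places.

r³ = 21.5 / 11.0, so r = (21.5/11.0)^(1/3).
r = 1.9545^(1/3) ≈ 1.2503

1.250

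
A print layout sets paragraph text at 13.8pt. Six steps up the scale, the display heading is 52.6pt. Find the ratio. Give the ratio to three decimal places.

The ratio satisfies 13.8 × r⁶ = 52.6, so r = (52.6 / 13.8)^(1/6).
r = 3.8116^(1/6) ≈ 1.2498

1.250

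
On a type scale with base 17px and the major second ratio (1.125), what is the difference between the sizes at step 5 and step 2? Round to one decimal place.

9.1px

Step 2: 17.0 × 1.125² = 21.516px
Step 5: 17.0 × 1.125⁵ = 30.635px
Difference: 30.635 − 21.516 = 9.119px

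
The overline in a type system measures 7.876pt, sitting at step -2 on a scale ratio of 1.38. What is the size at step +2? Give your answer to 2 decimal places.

28.56pt

Moving from step -2 to step +2 is 4 steps up, so multiply by r⁴.
7.876 × 1.38⁴ = 7.876 × 3.62674 ≈ 28.564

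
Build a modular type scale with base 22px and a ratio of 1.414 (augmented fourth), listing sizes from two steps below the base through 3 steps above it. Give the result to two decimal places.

11.00px, 15.56px, 22.00px, 31.11px, 43.99px, 62.20px

Step -2: 22.0 ÷ 1.414² = 11.00
Step -1: 22.0 ÷ 1.414 = 15.56
Step 0: 22px
Step 1: 22.0 × 1.414 = 31.11
Step 2: 22.0 × 1.414² = 43.99
Step 3: 22.0 × 1.414³ = 62.20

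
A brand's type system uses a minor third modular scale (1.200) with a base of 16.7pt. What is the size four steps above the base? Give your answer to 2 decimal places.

16.7 × 1.200⁴ = 16.7 × 2.07360 ≈ 34.63

34.63pt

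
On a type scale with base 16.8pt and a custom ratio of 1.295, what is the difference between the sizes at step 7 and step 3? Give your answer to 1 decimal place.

Step 3: 16.8 × 1.295³ = 36.485pt
Step 7: 16.8 × 1.295⁷ = 102.612pt
Difference: 102.612 − 36.485 = 66.127pt

66.1pt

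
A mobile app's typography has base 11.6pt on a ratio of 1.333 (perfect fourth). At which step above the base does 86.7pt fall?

7

1.333ⁿ = 86.7 / 11.6 = 7.4741
n = ln(7.4741) / ln(1.333) = 2.0114 / 0.2874 ≈ 7.00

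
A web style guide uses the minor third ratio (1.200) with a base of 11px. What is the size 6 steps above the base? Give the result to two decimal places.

32.85px

Each step on a modular scale multiplies by the ratio, so the size n steps from the base is base × ratioⁿ.
11.0 × 1.200⁶ = 11.0 × 2.98598 ≈ 32.85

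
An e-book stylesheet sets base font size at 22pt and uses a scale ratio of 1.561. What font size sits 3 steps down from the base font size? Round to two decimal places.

5.78pt

Every step multiplies by the scale ratio.
22.0 ÷ 1.561³ = 22.0 ÷ 3.80372 ≈ 5.78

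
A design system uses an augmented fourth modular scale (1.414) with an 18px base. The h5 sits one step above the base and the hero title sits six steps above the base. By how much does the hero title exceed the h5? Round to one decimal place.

Step 1: 18.0 × 1.414 = 25.452px
Step 6: 18.0 × 1.414⁶ = 143.870px
Difference: 143.870 − 25.452 = 118.418px

118.4px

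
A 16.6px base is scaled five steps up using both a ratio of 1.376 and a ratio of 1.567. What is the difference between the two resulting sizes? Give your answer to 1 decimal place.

At 1.376: 16.6 × 1.376⁵ = 81.884px
At 1.567: 16.6 × 1.567⁵ = 156.839px
Difference: 156.839 − 81.884 = 74.955px

75.0px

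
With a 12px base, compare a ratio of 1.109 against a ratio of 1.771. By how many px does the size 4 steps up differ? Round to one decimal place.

At 1.109: 12.0 × 1.109⁴ = 18.151px
At 1.771: 12.0 × 1.771⁴ = 118.047px
Difference: 118.047 − 18.151 = 99.896px

99.9px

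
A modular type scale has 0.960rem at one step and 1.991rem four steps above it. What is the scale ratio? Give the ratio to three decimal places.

r⁴ = 1.991 / 0.960, so r = (1.991/0.960)^(1/4).
r = 2.0740^(1/4) ≈ 1.2001

1.200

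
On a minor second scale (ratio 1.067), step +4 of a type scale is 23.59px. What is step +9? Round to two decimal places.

The gap is 9 − (4) = 5 steps, so the factor is 1.067^5.
23.59 × 1.067⁵ = 23.59 × 1.38300 ≈ 32.625

32.62px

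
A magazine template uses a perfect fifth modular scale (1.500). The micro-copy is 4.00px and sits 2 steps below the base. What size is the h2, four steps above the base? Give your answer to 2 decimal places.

45.56px

4.00 × 1.500⁶ = 4.00 × 11.39062 ≈ 45.562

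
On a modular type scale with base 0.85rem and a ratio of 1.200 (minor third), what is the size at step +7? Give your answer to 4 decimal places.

3.0457rem

A modular type scale is a geometric sequence: sizeₙ = base × rⁿ.
0.85 × 1.200⁷ = 0.85 × 3.58318 ≈ 3.0457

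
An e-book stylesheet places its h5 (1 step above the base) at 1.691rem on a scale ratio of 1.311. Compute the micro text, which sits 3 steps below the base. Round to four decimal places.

Moving from step +1 to step -3 is 4 steps down, so divide by r⁴.
1.691 ÷ 1.311⁴ = 1.691 ÷ 2.95400 ≈ 0.5724

0.5724rem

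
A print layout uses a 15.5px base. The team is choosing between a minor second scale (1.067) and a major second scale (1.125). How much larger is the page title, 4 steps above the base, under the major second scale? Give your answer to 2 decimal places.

4.74px

Minor second: 15.5 × 1.067⁴ = 20.0904px
Major second: 15.5 × 1.125⁴ = 24.8280px
Difference: 24.8280 − 20.0904 = 4.7376px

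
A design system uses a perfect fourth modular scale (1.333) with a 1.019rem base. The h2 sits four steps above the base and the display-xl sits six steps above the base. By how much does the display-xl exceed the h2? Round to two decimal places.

2.50rem

Step 4: 1.019 × 1.333⁴ = 3.2173rem
Step 6: 1.019 × 1.333⁶ = 5.7168rem
Difference: 5.7168 − 3.2173 = 2.4995rem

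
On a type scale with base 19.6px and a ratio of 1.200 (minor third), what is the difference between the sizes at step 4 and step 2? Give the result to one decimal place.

12.4px

Step 2: 19.6 × 1.200² = 28.224px
Step 4: 19.6 × 1.200⁴ = 40.643px
Difference: 40.643 − 28.224 = 12.419px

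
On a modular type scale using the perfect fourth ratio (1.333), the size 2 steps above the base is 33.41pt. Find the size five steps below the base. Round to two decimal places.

Moving from step +2 to step -5 is 7 steps down, so divide by r⁷.
33.41 ÷ 1.333⁷ = 33.41 ÷ 7.47844 ≈ 4.468

4.47pt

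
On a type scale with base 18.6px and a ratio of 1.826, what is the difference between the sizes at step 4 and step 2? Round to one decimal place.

144.8px

Step 2: 18.6 × 1.826² = 62.018px
Step 4: 18.6 × 1.826⁴ = 206.784px
Difference: 206.784 − 62.018 = 144.766px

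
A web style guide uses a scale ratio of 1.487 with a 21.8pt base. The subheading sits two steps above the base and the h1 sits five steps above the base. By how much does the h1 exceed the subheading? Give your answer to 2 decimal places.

Step 2: 21.8 × 1.487² = 48.2035pt
Step 5: 21.8 × 1.487⁵ = 158.4935pt
Difference: 158.4935 − 48.2035 = 110.2900pt

110.29pt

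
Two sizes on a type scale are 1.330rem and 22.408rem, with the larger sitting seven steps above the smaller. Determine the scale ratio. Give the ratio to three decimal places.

The ratio satisfies 1.330 × r⁷ = 22.408, so r = (22.408 / 1.330)^(1/7).
r = 16.8481^(1/7) ≈ 1.4970

1.497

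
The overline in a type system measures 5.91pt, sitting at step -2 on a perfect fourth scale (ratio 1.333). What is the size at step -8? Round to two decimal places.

1.05pt

The gap is -8 − (-2) = -6 steps, so the factor is 1.333^-6.
5.91 ÷ 1.333⁶ = 5.91 ÷ 5.61023 ≈ 1.053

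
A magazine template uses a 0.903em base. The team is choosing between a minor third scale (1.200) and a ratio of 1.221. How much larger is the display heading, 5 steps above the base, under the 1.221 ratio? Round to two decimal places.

Minor third: 0.903 × 1.200⁵ = 2.2470em
At 1.221: 0.903 × 1.221⁵ = 2.4506em
Difference: 2.4506 − 2.2470 = 0.2036em

0.20em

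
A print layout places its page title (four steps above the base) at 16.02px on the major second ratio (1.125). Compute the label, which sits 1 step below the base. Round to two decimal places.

16.02 ÷ 1.125⁵ = 16.02 ÷ 1.80203 ≈ 8.890

8.89px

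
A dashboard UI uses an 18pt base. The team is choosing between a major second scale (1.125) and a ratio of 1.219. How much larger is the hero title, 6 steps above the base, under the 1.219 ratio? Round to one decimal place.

Major second: 18.0 × 1.125⁶ = 36.491pt
At 1.219: 18.0 × 1.219⁶ = 59.060pt
Difference: 59.060 − 36.491 = 22.569pt

22.6pt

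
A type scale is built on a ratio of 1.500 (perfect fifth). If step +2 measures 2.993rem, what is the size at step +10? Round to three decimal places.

2.993 × 1.500⁸ = 2.993 × 25.62891 ≈ 76.707

76.707rem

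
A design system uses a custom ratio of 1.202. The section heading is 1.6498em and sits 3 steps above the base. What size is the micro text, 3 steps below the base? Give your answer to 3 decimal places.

0.547em

1.6498 ÷ 1.202⁶ = 1.6498 ÷ 3.01597 ≈ 0.547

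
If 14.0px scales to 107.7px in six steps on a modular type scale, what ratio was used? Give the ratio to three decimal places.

r⁶ = 107.7 / 14.0, so r = (107.7/14.0)^(1/6).
r = 7.6929^(1/6) ≈ 1.4050

1.405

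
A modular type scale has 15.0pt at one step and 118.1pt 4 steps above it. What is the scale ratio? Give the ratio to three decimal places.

r⁴ = 118.1 / 15.0, so r = (118.1/15.0)^(1/4).
r = 7.8733^(1/4) ≈ 1.6751

1.675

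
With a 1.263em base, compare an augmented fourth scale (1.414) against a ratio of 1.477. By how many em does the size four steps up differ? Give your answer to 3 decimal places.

0.962em

Augmented fourth: 1.263 × 1.414⁴ = 5.04895em
At 1.477: 1.263 × 1.477⁴ = 6.01070em
Difference: 6.01070 − 5.04895 = 0.96175em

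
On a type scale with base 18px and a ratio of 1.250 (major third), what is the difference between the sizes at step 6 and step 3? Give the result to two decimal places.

Step 3: 18.0 × 1.250³ = 35.1562px
Step 6: 18.0 × 1.250⁶ = 68.6646px
Difference: 68.6646 − 35.1562 = 33.5084px

33.51px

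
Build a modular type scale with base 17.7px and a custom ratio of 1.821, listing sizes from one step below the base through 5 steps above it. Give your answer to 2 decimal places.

Step -1: 17.7 ÷ 1.821 = 9.72
Step 0: 17.7px
Step 1: 17.7 × 1.821 = 32.23
Step 2: 17.7 × 1.821² = 58.69
Step 3: 17.7 × 1.821³ = 106.88
Step 4: 17.7 × 1.821⁴ = 194.63
Step 5: 17.7 × 1.821⁵ = 354.42

9.72px, 17.70px, 32.23px, 58.69px, 106.88px, 194.63px, 354.42px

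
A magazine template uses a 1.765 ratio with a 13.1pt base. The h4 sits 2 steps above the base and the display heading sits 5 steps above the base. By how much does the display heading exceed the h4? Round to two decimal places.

183.58pt

Step 2: 13.1 × 1.765² = 40.8094pt
Step 5: 13.1 × 1.765⁵ = 224.3855pt
Difference: 224.3855 − 40.8094 = 183.5761pt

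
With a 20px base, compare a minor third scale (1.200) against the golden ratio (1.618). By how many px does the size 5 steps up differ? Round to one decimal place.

172.0px

Minor third: 20.0 × 1.200⁵ = 49.766px
Golden ratio: 20.0 × 1.618⁵ = 221.780px
Difference: 221.780 − 49.766 = 172.014px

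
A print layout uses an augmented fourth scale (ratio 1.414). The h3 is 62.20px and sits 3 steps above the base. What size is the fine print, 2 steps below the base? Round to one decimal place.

11.0px

62.20 ÷ 1.414⁵ = 62.20 ÷ 5.65258 ≈ 11.004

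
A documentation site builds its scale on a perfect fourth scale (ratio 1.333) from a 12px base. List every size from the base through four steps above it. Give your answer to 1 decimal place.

12.0px, 16.0px, 21.3px, 28.4px, 37.9px

Step 0: 12px
Step 1: 12.0 × 1.333 = 16.0
Step 2: 12.0 × 1.333² = 21.3
Step 3: 12.0 × 1.333³ = 28.4
Step 4: 12.0 × 1.333⁴ = 37.9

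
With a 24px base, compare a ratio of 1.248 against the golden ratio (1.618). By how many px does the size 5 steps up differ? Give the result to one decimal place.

193.5px

At 1.248: 24.0 × 1.248⁵ = 72.658px
Golden ratio: 24.0 × 1.618⁵ = 266.136px
Difference: 266.136 − 72.658 = 193.478px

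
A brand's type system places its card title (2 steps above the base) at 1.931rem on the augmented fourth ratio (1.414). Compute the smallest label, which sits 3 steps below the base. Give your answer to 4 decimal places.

0.3416rem

The gap is -3 − (2) = -5 steps, so the factor is 1.414^-5.
1.931 ÷ 1.414⁵ = 1.931 ÷ 5.65258 ≈ 0.3416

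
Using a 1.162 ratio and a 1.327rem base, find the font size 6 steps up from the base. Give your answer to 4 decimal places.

1.327 × 1.162⁶ = 1.327 × 2.46171 ≈ 3.2667

3.2667rem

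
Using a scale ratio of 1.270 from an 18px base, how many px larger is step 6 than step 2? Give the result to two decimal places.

Step 2: 18.0 × 1.270² = 29.0322px
Step 6: 18.0 × 1.270⁶ = 75.5257px
Difference: 75.5257 − 29.0322 = 46.4935px

46.49px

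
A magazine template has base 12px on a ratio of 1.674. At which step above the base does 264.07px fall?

6

1.674ⁿ = 264.07 / 12 = 22.0058
n = ln(22.0058) / ln(1.674) = 3.0913 / 0.5152 ≈ 6.00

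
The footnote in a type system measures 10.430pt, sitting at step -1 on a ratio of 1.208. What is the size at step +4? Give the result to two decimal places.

10.430 × 1.208⁵ = 10.430 × 2.57238 ≈ 26.830

26.83pt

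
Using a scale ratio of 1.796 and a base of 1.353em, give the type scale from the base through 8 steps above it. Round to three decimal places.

Step 0: 1.353em
Step 1: 1.353 × 1.796 = 2.430
Step 2: 1.353 × 1.796² = 4.364
Step 3: 1.353 × 1.796³ = 7.838
Step 4: 1.353 × 1.796⁴ = 14.077
Step 5: 1.353 × 1.796⁵ = 25.283
Step 6: 1.353 × 1.796⁶ = 45.408
Step 7: 1.353 × 1.796⁷ = 81.553
Step 8: 1.353 × 1.796⁸ = 146.470

1.353em, 2.430em, 4.364em, 7.838em, 14.077em, 25.283em, 45.408em, 81.553em, 146.470em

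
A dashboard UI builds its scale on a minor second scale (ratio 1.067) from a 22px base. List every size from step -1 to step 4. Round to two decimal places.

20.62px, 22.00px, 23.47px, 25.05px, 26.72px, 28.52px

Step -1: 22.0 ÷ 1.067 = 20.62
Step 0: 22px
Step 1: 22.0 × 1.067 = 23.47
Step 2: 22.0 × 1.067² = 25.05
Step 3: 22.0 × 1.067³ = 26.72
Step 4: 22.0 × 1.067⁴ = 28.52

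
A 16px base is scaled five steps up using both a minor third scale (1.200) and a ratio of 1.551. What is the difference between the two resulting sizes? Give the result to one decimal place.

103.8px

Minor third: 16.0 × 1.200⁵ = 39.813px
At 1.551: 16.0 × 1.551⁵ = 143.608px
Difference: 143.608 − 39.813 = 103.795px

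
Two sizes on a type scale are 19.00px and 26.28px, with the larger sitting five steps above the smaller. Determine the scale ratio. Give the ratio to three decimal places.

The ratio satisfies 19.00 × r⁵ = 26.28, so r = (26.28 / 19.00)^(1/5).
r = 1.3832^(1/5) ≈ 1.0670

1.067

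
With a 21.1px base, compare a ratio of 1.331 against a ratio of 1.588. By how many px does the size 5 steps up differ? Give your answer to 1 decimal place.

124.9px

At 1.331: 21.1 × 1.331⁵ = 88.140px
At 1.588: 21.1 × 1.588⁵ = 213.076px
Difference: 213.076 − 88.140 = 124.936px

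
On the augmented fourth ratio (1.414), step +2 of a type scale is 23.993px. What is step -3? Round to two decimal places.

4.24px

The gap is -3 − (2) = -5 steps, so the factor is 1.414^-5.
23.993 ÷ 1.414⁵ = 23.993 ÷ 5.65258 ≈ 4.245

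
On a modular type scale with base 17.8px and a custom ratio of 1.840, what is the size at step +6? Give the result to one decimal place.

A modular type scale is a geometric sequence: sizeₙ = base × rⁿ.
17.8 × 1.840⁶ = 17.8 × 38.80672 ≈ 690.76

690.8px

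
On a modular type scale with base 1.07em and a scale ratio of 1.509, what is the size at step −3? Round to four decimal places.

0.3114em

1.07 ÷ 1.509³ = 1.07 ÷ 3.43612 ≈ 0.3114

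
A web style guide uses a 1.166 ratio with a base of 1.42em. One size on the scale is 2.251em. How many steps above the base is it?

1.166ⁿ = 2.251 / 1.42 = 1.5852
n = ln(1.5852) / ln(1.166) = 0.4607 / 0.1536 ≈ 3.00

3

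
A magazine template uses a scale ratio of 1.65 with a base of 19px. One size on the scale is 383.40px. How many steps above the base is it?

1.65ⁿ = 383.40 / 19 = 20.1789
n = ln(20.1789) / ln(1.65) = 3.0046 / 0.5008 ≈ 6.00

6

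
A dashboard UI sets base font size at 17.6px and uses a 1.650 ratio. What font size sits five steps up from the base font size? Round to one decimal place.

215.2px

Every step multiplies by the scale ratio.
17.6 × 1.650⁵ = 17.6 × 12.22981 ≈ 215.24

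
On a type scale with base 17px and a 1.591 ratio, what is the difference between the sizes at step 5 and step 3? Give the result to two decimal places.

104.84px

Step 3: 17.0 × 1.591³ = 68.4636px
Step 5: 17.0 × 1.591⁵ = 173.3005px
Difference: 173.3005 − 68.4636 = 104.8369px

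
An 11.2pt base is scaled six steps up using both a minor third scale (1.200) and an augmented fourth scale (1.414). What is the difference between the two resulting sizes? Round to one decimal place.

Minor third: 11.2 × 1.200⁶ = 33.443pt
Augmented fourth: 11.2 × 1.414⁶ = 89.519pt
Difference: 89.519 − 33.443 = 56.076pt

56.1pt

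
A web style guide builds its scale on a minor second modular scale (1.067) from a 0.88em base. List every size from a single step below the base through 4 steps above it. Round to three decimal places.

Step -1: 0.88 ÷ 1.067 = 0.825
Step 0: 0.88em
Step 1: 0.88 × 1.067 = 0.939
Step 2: 0.88 × 1.067² = 1.002
Step 3: 0.88 × 1.067³ = 1.069
Step 4: 0.88 × 1.067⁴ = 1.141

0.825em, 0.880em, 0.939em, 1.002em, 1.069em, 1.141em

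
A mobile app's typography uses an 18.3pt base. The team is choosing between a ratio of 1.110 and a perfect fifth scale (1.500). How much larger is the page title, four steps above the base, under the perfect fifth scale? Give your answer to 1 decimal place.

64.9pt

At 1.110: 18.3 × 1.110⁴ = 27.781pt
Perfect fifth: 18.3 × 1.500⁴ = 92.644pt
Difference: 92.644 − 27.781 = 64.863pt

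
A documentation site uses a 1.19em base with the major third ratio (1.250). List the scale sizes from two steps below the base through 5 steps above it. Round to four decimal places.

0.7616em, 0.9520em, 1.1900em, 1.4875em, 1.8594em, 2.3242em, 2.9053em, 3.6316em

Step -2: 1.19 ÷ 1.250² = 0.7616
Step -1: 1.19 ÷ 1.250 = 0.9520
Step 0: 1.19em
Step 1: 1.19 × 1.250 = 1.4875
Step 2: 1.19 × 1.250² = 1.8594
Step 3: 1.19 × 1.250³ = 2.3242
Step 4: 1.19 × 1.250⁴ = 2.9053
Step 5: 1.19 × 1.250⁵ = 3.6316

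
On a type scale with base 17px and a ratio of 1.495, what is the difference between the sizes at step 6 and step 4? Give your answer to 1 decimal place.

104.9px

Step 4: 17.0 × 1.495⁴ = 84.921px
Step 6: 17.0 × 1.495⁶ = 189.800px
Difference: 189.800 − 84.921 = 104.879px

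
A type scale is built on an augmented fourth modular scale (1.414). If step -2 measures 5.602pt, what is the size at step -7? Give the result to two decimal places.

Moving from step -2 to step -7 is 5 steps down, so divide by r⁵.
5.602 ÷ 1.414⁵ = 5.602 ÷ 5.65258 ≈ 0.991

0.99pt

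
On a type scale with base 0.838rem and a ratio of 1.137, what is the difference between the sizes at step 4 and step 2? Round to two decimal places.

Step 2: 0.838 × 1.137² = 1.0833rem
Step 4: 0.838 × 1.137⁴ = 1.4005rem
Difference: 1.4005 − 1.0833 = 0.3172rem

0.32rem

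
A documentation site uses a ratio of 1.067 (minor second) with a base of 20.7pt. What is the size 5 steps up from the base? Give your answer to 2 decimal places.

28.63pt

20.7 × 1.067⁵ = 20.7 × 1.38300 ≈ 28.63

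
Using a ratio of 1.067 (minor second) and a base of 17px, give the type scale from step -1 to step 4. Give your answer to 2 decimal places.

Step -1: 17.0 ÷ 1.067 = 15.93
Step 0: 17px
Step 1: 17.0 × 1.067 = 18.14
Step 2: 17.0 × 1.067² = 19.35
Step 3: 17.0 × 1.067³ = 20.65
Step 4: 17.0 × 1.067⁴ = 22.03

15.93px, 17.00px, 18.14px, 19.35px, 20.65px, 22.03px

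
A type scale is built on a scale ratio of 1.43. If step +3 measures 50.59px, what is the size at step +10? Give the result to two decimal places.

50.59 × 1.43⁷ = 50.59 × 12.22791 ≈ 618.610

618.61px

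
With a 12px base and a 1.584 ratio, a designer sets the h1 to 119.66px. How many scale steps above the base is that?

1.584ⁿ = 119.66 / 12 = 9.9717
n = ln(9.9717) / ln(1.584) = 2.2997 / 0.4600 ≈ 5.00

5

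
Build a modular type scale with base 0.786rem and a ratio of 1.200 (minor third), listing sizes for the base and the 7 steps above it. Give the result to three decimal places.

Step 0: 0.786rem
Step 1: 0.786 × 1.200 = 0.943
Step 2: 0.786 × 1.200² = 1.132
Step 3: 0.786 × 1.200³ = 1.358
Step 4: 0.786 × 1.200⁴ = 1.630
Step 5: 0.786 × 1.200⁵ = 1.956
Step 6: 0.786 × 1.200⁶ = 2.347
Step 7: 0.786 × 1.200⁷ = 2.816

0.786rem, 0.943rem, 1.132rem, 1.358rem, 1.630rem, 1.956rem, 2.347rem, 2.816rem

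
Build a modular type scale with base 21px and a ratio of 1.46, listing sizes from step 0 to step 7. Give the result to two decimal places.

21.00px, 30.66px, 44.76px, 65.35px, 95.42px, 139.31px, 203.39px, 296.95px

Step 0: 21px
Step 1: 21.0 × 1.46 = 30.66
Step 2: 21.0 × 1.46² = 44.76
Step 3: 21.0 × 1.46³ = 65.35
Step 4: 21.0 × 1.46⁴ = 95.42
Step 5: 21.0 × 1.46⁵ = 139.31
Step 6: 21.0 × 1.46⁶ = 203.39
Step 7: 21.0 × 1.46⁷ = 296.95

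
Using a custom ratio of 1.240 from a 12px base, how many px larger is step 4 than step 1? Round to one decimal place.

Step 1: 12.0 × 1.240 = 14.880px
Step 4: 12.0 × 1.240⁴ = 28.371px
Difference: 28.371 − 14.880 = 13.491px

13.5px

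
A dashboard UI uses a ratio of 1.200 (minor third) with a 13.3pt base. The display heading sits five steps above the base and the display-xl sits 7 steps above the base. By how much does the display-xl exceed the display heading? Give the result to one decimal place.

14.6pt

Step 5: 13.3 × 1.200⁵ = 33.095pt
Step 7: 13.3 × 1.200⁷ = 47.656pt
Difference: 47.656 − 33.095 = 14.561pt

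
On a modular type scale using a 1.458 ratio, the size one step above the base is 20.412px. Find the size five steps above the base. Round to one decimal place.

92.2px

Moving from step +1 to step +5 is 4 steps up, so multiply by r⁴.
20.412 × 1.458⁴ = 20.412 × 4.51887 ≈ 92.239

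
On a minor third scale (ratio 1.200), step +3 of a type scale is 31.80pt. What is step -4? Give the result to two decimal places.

Moving from step +3 to step -4 is 7 steps down, so divide by r⁷.
31.80 ÷ 1.200⁷ = 31.80 ÷ 3.58318 ≈ 8.875

8.87pt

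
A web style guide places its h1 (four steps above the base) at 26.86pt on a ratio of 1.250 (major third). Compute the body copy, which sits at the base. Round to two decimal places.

26.86 ÷ 1.250⁴ = 26.86 ÷ 2.44141 ≈ 11.002

11.00pt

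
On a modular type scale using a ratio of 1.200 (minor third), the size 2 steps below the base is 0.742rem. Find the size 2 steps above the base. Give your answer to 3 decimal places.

Moving from step -2 to step +2 is 4 steps up, so multiply by r⁴.
0.742 × 1.200⁴ = 0.742 × 2.07360 ≈ 1.539

1.539rem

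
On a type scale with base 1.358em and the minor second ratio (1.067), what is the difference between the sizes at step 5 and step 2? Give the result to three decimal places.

0.332em

Step 2: 1.358 × 1.067² = 1.54607em
Step 5: 1.358 × 1.067⁵ = 1.87811em
Difference: 1.87811 − 1.54607 = 0.33204em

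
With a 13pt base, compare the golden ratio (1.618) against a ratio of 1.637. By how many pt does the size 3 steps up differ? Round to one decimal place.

2.0pt

Golden ratio: 13.0 × 1.618³ = 55.065pt
At 1.637: 13.0 × 1.637³ = 57.028pt
Difference: 57.028 − 55.065 = 1.963pt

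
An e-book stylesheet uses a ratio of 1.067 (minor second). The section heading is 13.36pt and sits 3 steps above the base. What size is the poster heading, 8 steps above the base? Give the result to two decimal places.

18.48pt

Moving from step +3 to step +8 is 5 steps up, so multiply by r⁵.
13.36 × 1.067⁵ = 13.36 × 1.38300 ≈ 18.477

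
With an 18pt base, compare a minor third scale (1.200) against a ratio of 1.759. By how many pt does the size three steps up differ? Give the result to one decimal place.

66.9pt

Minor third: 18.0 × 1.200³ = 31.104pt
At 1.759: 18.0 × 1.759³ = 97.965pt
Difference: 97.965 − 31.104 = 66.861pt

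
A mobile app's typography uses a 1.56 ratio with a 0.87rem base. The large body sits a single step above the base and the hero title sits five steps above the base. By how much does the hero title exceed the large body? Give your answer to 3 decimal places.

6.681rem

Step 1: 0.87 × 1.56 = 1.35720rem
Step 5: 0.87 × 1.56⁵ = 8.03789rem
Difference: 8.03789 − 1.35720 = 6.68069rem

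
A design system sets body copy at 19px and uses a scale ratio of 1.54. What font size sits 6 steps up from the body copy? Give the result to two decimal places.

A modular type scale is a geometric sequence: sizeₙ = base × rⁿ.
19.0 × 1.54⁶ = 19.0 × 13.33903 ≈ 253.44

253.44px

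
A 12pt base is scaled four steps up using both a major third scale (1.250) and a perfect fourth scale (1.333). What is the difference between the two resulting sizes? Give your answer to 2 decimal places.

Major third: 12.0 × 1.250⁴ = 29.2969pt
Perfect fourth: 12.0 × 1.333⁴ = 37.8880pt
Difference: 37.8880 − 29.2969 = 8.5911pt

8.59pt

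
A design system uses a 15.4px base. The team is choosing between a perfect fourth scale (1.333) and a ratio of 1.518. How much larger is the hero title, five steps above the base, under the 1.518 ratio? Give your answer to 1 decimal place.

Perfect fourth: 15.4 × 1.333⁵ = 64.814px
At 1.518: 15.4 × 1.518⁵ = 124.131px
Difference: 124.131 − 64.814 = 59.317px

59.3px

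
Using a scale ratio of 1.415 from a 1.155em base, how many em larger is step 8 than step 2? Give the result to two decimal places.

Step 2: 1.155 × 1.415² = 2.3126em
Step 8: 1.155 × 1.415⁸ = 18.5624em
Difference: 18.5624 − 2.3126 = 16.2498em

16.25em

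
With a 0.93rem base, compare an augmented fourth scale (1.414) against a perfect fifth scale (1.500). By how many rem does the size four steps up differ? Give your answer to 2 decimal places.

0.99rem

Augmented fourth: 0.93 × 1.414⁴ = 3.7178rem
Perfect fifth: 0.93 × 1.500⁴ = 4.7081rem
Difference: 4.7081 − 3.7178 = 0.9903rem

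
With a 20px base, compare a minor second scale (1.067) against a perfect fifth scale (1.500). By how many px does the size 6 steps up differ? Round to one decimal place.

Minor second: 20.0 × 1.067⁶ = 29.513px
Perfect fifth: 20.0 × 1.500⁶ = 227.812px
Difference: 227.812 − 29.513 = 198.299px

198.3px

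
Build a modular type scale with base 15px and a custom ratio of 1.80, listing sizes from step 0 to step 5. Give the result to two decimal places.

Step 0: 15px
Step 1: 15.0 × 1.80 = 27.00
Step 2: 15.0 × 1.80² = 48.60
Step 3: 15.0 × 1.80³ = 87.48
Step 4: 15.0 × 1.80⁴ = 157.46
Step 5: 15.0 × 1.80⁵ = 283.44

15.00px, 27.00px, 48.60px, 87.48px, 157.46px, 283.44px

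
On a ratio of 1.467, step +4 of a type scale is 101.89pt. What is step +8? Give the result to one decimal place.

471.9pt

The gap is 8 − (4) = 4 steps, so the factor is 1.467^4.
101.89 × 1.467⁴ = 101.89 × 4.63149 ≈ 471.902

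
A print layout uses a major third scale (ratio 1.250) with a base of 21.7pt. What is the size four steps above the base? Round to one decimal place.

Every step multiplies by the scale ratio.
21.7 × 1.250⁴ = 21.7 × 2.44141 ≈ 52.98

53.0pt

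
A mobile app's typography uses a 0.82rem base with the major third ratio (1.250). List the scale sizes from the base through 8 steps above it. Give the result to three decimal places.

Step 0: 0.82rem
Step 1: 0.82 × 1.250 = 1.025
Step 2: 0.82 × 1.250² = 1.281
Step 3: 0.82 × 1.250³ = 1.602
Step 4: 0.82 × 1.250⁴ = 2.002
Step 5: 0.82 × 1.250⁵ = 2.502
Step 6: 0.82 × 1.250⁶ = 3.128
Step 7: 0.82 × 1.250⁷ = 3.910
Step 8: 0.82 × 1.250⁸ = 4.888

0.820rem, 1.025rem, 1.281rem, 1.602rem, 2.002rem, 2.502rem, 3.128rem, 3.910rem, 4.888rem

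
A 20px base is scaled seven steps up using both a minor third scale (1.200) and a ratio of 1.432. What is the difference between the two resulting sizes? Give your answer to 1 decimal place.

Minor third: 20.0 × 1.200⁷ = 71.664px
At 1.432: 20.0 × 1.432⁷ = 246.963px
Difference: 246.963 − 71.664 = 175.299px

175.3px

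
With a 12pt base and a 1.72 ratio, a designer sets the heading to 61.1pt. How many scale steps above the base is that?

1.72ⁿ = 61.1 / 12 = 5.0917
n = ln(5.0917) / ln(1.72) = 1.6276 / 0.5423 ≈ 3.00

3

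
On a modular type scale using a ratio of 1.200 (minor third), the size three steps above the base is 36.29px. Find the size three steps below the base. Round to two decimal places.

36.29 ÷ 1.200⁶ = 36.29 ÷ 2.98598 ≈ 12.153

12.15px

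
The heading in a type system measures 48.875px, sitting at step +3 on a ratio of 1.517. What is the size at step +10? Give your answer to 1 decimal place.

903.6px

48.875 × 1.517⁷ = 48.875 × 18.48839 ≈ 903.620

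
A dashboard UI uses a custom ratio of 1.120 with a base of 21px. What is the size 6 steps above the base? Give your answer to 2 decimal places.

41.45px

A modular type scale is a geometric sequence: sizeₙ = base × rⁿ.
21.0 × 1.120⁶ = 21.0 × 1.97382 ≈ 41.45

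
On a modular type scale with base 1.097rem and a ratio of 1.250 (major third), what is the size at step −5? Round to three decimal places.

0.359rem

1.097 ÷ 1.250⁵ = 1.097 ÷ 3.05176 ≈ 0.359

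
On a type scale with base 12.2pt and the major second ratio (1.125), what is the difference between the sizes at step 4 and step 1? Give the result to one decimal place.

5.8pt

Step 1: 12.2 × 1.125 = 13.725pt
Step 4: 12.2 × 1.125⁴ = 19.542pt
Difference: 19.542 − 13.725 = 5.817pt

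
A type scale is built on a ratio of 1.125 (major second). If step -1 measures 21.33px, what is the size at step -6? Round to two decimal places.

21.33 ÷ 1.125⁵ = 21.33 ÷ 1.80203 ≈ 11.837

11.84px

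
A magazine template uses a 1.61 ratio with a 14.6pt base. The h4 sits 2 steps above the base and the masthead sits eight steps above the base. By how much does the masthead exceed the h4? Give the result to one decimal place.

621.3pt

Step 2: 14.6 × 1.61² = 37.845pt
Step 8: 14.6 × 1.61⁸ = 659.113pt
Difference: 659.113 − 37.845 = 621.268pt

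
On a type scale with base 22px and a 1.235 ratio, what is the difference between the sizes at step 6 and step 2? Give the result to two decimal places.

Step 2: 22.0 × 1.235² = 33.5550px
Step 6: 22.0 × 1.235⁶ = 78.0593px
Difference: 78.0593 − 33.5550 = 44.5043px

44.50px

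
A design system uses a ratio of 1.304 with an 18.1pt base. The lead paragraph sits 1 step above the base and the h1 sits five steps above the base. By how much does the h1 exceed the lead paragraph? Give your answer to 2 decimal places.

Step 1: 18.1 × 1.304 = 23.6024pt
Step 5: 18.1 × 1.304⁵ = 68.2443pt
Difference: 68.2443 − 23.6024 = 44.6419pt

44.64pt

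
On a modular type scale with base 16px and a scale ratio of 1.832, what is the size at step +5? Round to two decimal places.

330.18px

A modular type scale is a geometric sequence: sizeₙ = base × rⁿ.
16.0 × 1.832⁵ = 16.0 × 20.63609 ≈ 330.18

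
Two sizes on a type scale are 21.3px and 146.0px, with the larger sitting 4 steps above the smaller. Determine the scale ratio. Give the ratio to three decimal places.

1.618

The ratio satisfies 21.3 × r⁴ = 146.0, so r = (146.0 / 21.3)^(1/4).
r = 6.8545^(1/4) ≈ 1.6181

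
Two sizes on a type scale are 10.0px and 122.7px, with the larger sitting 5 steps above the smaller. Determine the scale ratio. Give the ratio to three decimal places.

r⁵ = 122.7 / 10.0, so r = (122.7/10.0)^(1/5).
r = 12.2700^(1/5) ≈ 1.6511

1.651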